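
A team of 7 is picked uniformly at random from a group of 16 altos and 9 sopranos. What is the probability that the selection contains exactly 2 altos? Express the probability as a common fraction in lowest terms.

There are C(25,7) = 480700 ways to choose 7 from 25.
Selections with exactly 2 altos: choose 2 of the 16 altos and 5 of the 9 sopranos, C(16,2)·C(9,5) = 120·126 = 15120.
Probability = 15120/480700 = 756/24035.

756/24035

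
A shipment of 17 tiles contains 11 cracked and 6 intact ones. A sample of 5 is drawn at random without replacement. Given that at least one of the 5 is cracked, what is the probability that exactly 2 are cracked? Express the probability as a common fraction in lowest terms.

50/281

Work in counts. Selections with at least one cracked: C(17,5) − C(6,5) = 6188 − 6 = 6182.
Of those, selections where exactly 2 are cracked: C(11,2)·C(6,3) = 55·20 = 1100.
Conditional probability = 1100/6182 = 50/281.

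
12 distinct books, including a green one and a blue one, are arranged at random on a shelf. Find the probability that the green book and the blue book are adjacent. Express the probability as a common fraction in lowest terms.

1/6

There are 12! = 479001600 arrangements.
Treat the green book and the blue book as a block: 11! arrangements of the blocks × 2 orders within the block = 2·39916800 = 79833600.
Probability = 79833600/479001600 = 1/6.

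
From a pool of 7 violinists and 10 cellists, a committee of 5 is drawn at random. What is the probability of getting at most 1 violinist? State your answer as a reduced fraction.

123/442

Total selections: C(17,5) = 6188.
Favorable selections (at most 1 violinist): C(7,0)·C(10,5) + C(7,1)·C(10,4) = 252 + 1470 = 1722.
Probability = 1722/6188 = 123/442.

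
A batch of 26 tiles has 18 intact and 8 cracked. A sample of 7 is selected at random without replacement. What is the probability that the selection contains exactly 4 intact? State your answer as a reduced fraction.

The sample space is all 7-subsets of the 26: C(26,7) = 657800.
Selections with exactly 4 intact: choose 4 of the 18 intact and 3 of the 8 cracked, C(18,4)·C(8,3) = 3060·56 = 171360.
Probability = 171360/657800 = 4284/16445.

4284/16445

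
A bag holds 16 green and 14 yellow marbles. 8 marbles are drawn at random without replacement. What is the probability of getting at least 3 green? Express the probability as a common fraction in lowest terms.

1858/2001

Total selections: C(30,8) = 5852925.
Count the complement (fewer than 3 green): C(16,0)·C(14,8) + C(16,1)·C(14,7) + C(16,2)·C(14,6) = 3003 + 54912 + 360360 = 418275.
Probability = 1 − 418275/5852925 = 5434650/5852925 = 1858/2001.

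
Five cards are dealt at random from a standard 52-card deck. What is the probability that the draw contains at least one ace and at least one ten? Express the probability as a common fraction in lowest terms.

6509/64974

There are C(52,5) = 2598960 possible draws.
By inclusion-exclusion on the complements, draws missing all aces or all tens: C(48,5) + C(48,5) − C(44,5) = 1712304 + 1712304 − 1086008 = 2338600.
So draws with at least one of each: 2598960 − 2338600 = 260360, probability 260360/2598960 = 6509/64974.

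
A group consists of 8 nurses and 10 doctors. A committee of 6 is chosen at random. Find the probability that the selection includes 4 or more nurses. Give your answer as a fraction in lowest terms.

Total selections: C(18,6) = 18564.
Favorable selections (4 or more nurses): C(8,4)·C(10,2) + C(8,5)·C(10,1) + C(8,6)·C(10,0) = 3150 + 560 + 28 = 3738.
Probability = 3738/18564 = 89/442.

89/442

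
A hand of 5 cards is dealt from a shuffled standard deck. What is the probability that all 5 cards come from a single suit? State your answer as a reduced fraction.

33/16660

There are C(52,5) = 2598960 possible 5-card hands.
Hands of one suit: 4 suits × C(13,5) = 4·1287 = 5148.
Probability = 5148/2598960 = 33/16660.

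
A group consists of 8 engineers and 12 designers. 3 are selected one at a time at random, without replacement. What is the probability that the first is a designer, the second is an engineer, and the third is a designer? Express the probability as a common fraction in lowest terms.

Multiply the conditional probabilities at each draw: 12/20 · 8/19 · 11/18 = 1056/6840 = 44/285.

44/285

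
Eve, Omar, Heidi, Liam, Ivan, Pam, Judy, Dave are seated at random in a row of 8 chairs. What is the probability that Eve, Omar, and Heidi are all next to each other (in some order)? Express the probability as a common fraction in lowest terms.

3/28

There are 8! = 40320 arrangements.
Treat the three as one block: 6! placements × 3! orders within the block = 720·6 = 4320.
Probability = 4320/40320 = 3/28.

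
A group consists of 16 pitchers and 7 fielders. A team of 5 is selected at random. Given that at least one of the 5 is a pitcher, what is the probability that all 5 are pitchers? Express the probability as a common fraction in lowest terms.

156/1201

Work in counts. Selections with at least one pitcher: C(23,5) − C(7,5) = 33649 − 21 = 33628.
Of those, selections where all 5 are pitchers: C(16,5) = 4368.
Conditional probability = 4368/33628 = 156/1201.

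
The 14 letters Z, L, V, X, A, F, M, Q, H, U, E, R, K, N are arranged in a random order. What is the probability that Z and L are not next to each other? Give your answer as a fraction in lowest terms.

There are 14! = 87178291200 arrangements.
Arrangements with Z and L adjacent: 2·13! = 12454041600.
So not adjacent: 87178291200 − 12454041600 = 74724249600, probability 74724249600/87178291200 = 6/7.

6/7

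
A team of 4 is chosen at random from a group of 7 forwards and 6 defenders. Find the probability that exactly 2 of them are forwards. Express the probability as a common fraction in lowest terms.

63/143

Total number of selections: C(13,4) = 715.
Selections with exactly 2 forwards: choose 2 of the 7 forwards and 2 of the 6 defenders, C(7,2)·C(6,2) = 21·15 = 315.
Probability = 315/715 = 63/143.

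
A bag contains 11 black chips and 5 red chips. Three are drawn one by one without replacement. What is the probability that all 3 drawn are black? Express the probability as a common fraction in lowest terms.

33/112

Multiply the conditional probabilities at each draw: 11/16 · 10/15 · 9/14 = 990/3360 = 33/112.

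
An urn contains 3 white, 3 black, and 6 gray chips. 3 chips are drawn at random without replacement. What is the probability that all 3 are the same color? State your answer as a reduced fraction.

There are C(12,3) = 220 ways to draw 3 chips.
All same color: C(3,3) + C(3,3) + C(6,3) = 1 + 1 + 20 = 22.
Probability = 22/220 = 1/10.

1/10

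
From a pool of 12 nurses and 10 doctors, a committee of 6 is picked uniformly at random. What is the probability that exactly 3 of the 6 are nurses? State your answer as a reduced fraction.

800/2261

The sample space is all 6-subsets of the 22: C(22,6) = 74613.
Selections with exactly 3 nurses: choose 3 of the 12 nurses and 3 of the 10 doctors, C(12,3)·C(10,3) = 220·120 = 26400.
Probability = 26400/74613 = 800/2261.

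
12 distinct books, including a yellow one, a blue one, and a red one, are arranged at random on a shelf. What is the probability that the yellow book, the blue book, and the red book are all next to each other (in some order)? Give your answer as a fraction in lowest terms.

1/22

There are 12! = 479001600 arrangements.
Treat the three as one block: 10! placements × 3! orders within the block = 3628800·6 = 21772800.
Probability = 21772800/479001600 = 1/22.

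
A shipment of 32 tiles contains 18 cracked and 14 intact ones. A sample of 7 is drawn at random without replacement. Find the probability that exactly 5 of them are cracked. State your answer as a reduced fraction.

The sample space is all 7-subsets of the 32: C(32,7) = 3365856.
Selections with exactly 5 cracked: choose 5 of the 18 cracked and 2 of the 14 intact, C(18,5)·C(14,2) = 8568·91 = 779688.
Probability = 779688/3365856 = 833/3596.

833/3596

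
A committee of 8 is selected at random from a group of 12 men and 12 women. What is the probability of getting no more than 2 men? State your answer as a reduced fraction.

717/7429

Total selections: C(24,8) = 735471.
Favorable selections (no more than 2 men): C(12,0)·C(12,8) + C(12,1)·C(12,7) + C(12,2)·C(12,6) = 495 + 9504 + 60984 = 70983.
Probability = 70983/735471 = 717/7429.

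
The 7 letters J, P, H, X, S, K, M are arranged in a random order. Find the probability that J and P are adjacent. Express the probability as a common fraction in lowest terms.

There are 7! = 5040 arrangements.
Treat J and P as a block: 6! arrangements of the blocks × 2 orders within the block = 2·720 = 1440.
Probability = 1440/5040 = 2/7.

2/7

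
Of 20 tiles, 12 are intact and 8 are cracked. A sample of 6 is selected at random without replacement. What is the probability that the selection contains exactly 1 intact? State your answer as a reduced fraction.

28/1615

Total number of selections: C(20,6) = 38760.
Selections with exactly 1 intact: choose 1 of the 12 intact and 5 of the 8 cracked, C(12,1)·C(8,5) = 12·56 = 672.
Probability = 672/38760 = 28/1615.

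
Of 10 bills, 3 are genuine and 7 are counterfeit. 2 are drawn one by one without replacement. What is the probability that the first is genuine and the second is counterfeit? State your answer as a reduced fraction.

7/30

Multiply the conditional probabilities at each draw: 3/10 · 7/9 = 21/90 = 7/30.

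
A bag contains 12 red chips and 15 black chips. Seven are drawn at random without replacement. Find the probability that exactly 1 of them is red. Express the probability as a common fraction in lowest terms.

14/207

The sample space is all 7-subsets of the 27: C(27,7) = 888030.
Selections with exactly 1 red: choose 1 of the 12 red and 6 of the 15 black, C(12,1)·C(15,6) = 12·5005 = 60060.
Probability = 60060/888030 = 14/207.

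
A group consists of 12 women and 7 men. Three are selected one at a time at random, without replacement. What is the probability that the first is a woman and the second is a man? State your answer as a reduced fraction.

Multiply the conditional probabilities at each draw: 12/19 · 7/18 = 84/342 = 14/57.

14/57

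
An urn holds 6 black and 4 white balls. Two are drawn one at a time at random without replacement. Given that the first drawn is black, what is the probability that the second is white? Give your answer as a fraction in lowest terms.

4/9

After removing one black, 9 remain: 5 black and 4 white.
So the probability the next is white is 4/9.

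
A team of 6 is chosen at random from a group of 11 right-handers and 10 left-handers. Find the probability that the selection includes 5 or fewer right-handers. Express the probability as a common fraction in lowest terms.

There are C(21,6) = 54264 ways to choose the 6.
Favorable selections (5 or fewer right-handers): C(11,0)·C(10,6) + C(11,1)·C(10,5) + C(11,2)·C(10,4) + C(11,3)·C(10,3) + C(11,4)·C(10,2) + C(11,5)·C(10,1) = 210 + 2772 + 11550 + 19800 + 14850 + 4620 = 53802.
Probability = 53802/54264 = 1281/1292.

1281/1292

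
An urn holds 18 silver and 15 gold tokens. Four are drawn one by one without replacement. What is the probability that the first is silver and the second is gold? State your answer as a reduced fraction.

Multiply the conditional probabilities at each draw: 18/33 · 15/32 = 270/1056 = 45/176.

45/176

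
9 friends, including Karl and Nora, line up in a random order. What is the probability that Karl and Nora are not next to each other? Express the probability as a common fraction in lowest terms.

7/9

There are 9! = 362880 arrangements.
Arrangements with Karl and Nora adjacent: 2·8! = 80640.
So not adjacent: 362880 − 80640 = 282240, probability 282240/362880 = 7/9.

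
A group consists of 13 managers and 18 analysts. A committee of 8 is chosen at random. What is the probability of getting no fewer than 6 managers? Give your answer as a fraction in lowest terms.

Total selections: C(31,8) = 7888725.
Favorable selections (no fewer than 6 managers): C(13,6)·C(18,2) + C(13,7)·C(18,1) + C(13,8)·C(18,0) = 262548 + 30888 + 1287 = 294723.
Probability = 294723/7888725 = 2519/67425.

2519/67425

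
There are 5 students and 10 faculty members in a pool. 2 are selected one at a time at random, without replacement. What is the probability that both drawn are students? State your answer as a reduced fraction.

2/21

Multiply the conditional probabilities at each draw: 5/15 · 4/14 = 20/210 = 2/21.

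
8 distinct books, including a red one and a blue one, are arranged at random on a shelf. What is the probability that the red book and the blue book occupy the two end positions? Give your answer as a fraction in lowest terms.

There are 8! = 40320 arrangements.
Place the red book and the blue book at the ends in 2 ways, arrange the remaining 6 in 6! = 720 ways: 2·720 = 1440.
Probability = 1440/40320 = 1/28.

1/28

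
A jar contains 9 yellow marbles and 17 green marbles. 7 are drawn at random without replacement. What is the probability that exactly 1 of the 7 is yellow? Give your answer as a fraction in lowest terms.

1071/6325

There are C(26,7) = 657800 ways to choose 7 from 26.
Selections with exactly 1 yellow: choose 1 of the 9 yellow and 6 of the 17 green, C(9,1)·C(17,6) = 9·12376 = 111384.
Probability = 111384/657800 = 1071/6325.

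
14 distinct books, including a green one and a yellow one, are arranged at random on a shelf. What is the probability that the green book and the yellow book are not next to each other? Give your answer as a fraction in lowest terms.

6/7

There are 14! = 87178291200 arrangements.
Arrangements with the green book and the yellow book adjacent: 2·13! = 12454041600.
So not adjacent: 87178291200 − 12454041600 = 74724249600, probability 74724249600/87178291200 = 6/7.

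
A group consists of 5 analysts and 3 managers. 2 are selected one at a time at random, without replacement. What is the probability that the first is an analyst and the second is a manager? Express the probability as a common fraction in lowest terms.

Multiply the conditional probabilities at each draw: 5/8 · 3/7 = 15/56.

15/56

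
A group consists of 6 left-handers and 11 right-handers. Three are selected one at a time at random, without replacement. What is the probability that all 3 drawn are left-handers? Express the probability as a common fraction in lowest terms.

Multiply the conditional probabilities at each draw: 6/17 · 5/16 · 4/15 = 120/4080 = 1/34.

1/34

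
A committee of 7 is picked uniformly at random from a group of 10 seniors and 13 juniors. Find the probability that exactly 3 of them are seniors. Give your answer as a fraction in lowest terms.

2600/7429

There are C(23,7) = 245157 ways to choose 7 from 23.
Selections with exactly 3 seniors: choose 3 of the 10 seniors and 4 of the 13 juniors, C(10,3)·C(13,4) = 120·715 = 85800.
Probability = 85800/245157 = 2600/7429.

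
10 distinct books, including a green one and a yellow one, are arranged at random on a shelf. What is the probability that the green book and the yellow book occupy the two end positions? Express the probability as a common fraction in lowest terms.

There are 10! = 3628800 arrangements.
Place the green book and the yellow book at the ends in 2 ways, arrange the remaining 8 in 8! = 40320 ways: 2·40320 = 80640.
Probability = 80640/3628800 = 1/45.

1/45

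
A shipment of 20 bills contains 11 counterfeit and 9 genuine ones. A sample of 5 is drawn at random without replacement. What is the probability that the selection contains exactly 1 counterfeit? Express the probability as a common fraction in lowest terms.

There are C(20,5) = 15504 ways to choose 5 from 20.
Selections with exactly 1 counterfeit: choose 1 of the 11 counterfeit and 4 of the 9 genuine, C(11,1)·C(9,4) = 11·126 = 1386.
Probability = 1386/15504 = 231/2584.

231/2584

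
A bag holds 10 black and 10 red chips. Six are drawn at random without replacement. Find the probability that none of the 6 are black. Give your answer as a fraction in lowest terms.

7/1292

There are C(20,6) = 38760 possible selections.
Selections with no black (all red): C(10,6) = 210.
Probability = 210/38760 = 7/1292.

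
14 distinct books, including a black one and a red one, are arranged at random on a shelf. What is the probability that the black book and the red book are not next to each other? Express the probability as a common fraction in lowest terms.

There are 14! = 87178291200 arrangements.
Arrangements with the black book and the red book adjacent: 2·13! = 12454041600.
So not adjacent: 87178291200 − 12454041600 = 74724249600, probability 74724249600/87178291200 = 6/7.

6/7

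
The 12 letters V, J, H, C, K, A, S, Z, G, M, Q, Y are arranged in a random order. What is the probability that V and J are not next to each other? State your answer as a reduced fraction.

5/6

There are 12! = 479001600 arrangements.
Arrangements with V and J adjacent: 2·11! = 79833600.
So not adjacent: 479001600 − 79833600 = 399168000, probability 399168000/479001600 = 5/6.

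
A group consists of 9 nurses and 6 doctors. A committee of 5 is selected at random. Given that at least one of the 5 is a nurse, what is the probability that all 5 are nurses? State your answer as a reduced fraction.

Work in counts. Selections with at least one nurse: C(15,5) − C(6,5) = 3003 − 6 = 2997.
Of those, selections where all 5 are nurses: C(9,5) = 126.
Conditional probability = 126/2997 = 14/333.

14/333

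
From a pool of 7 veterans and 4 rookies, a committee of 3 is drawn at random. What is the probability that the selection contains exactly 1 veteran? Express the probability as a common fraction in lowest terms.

14/55

The sample space is all 3-subsets of the 11: C(11,3) = 165.
Selections with exactly 1 veteran: choose 1 of the 7 veterans and 2 of the 4 rookies, C(7,1)·C(4,2) = 7·6 = 42.
Probability = 42/165 = 14/55.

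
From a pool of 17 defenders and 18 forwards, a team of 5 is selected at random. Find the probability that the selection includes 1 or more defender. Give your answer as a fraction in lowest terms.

Total selections: C(35,5) = 324632.
The complement is all 5 are forwards: C(18,5) = 8568.
Probability = 1 − 8568/324632 = 316064/324632 = 332/341.

332/341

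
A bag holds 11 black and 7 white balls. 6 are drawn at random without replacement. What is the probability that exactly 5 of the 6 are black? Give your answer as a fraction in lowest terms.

77/442

Total number of selections: C(18,6) = 18564.
Selections with exactly 5 black: choose 5 of the 11 black and 1 of the 7 white, C(11,5)·C(7,1) = 462·7 = 3234.
Probability = 3234/18564 = 77/442.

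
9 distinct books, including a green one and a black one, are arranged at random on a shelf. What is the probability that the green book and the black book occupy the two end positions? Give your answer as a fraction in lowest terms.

There are 9! = 362880 arrangements.
Place the green book and the black book at the ends in 2 ways, arrange the remaining 7 in 7! = 5040 ways: 2·5040 = 10080.
Probability = 10080/362880 = 1/36.

1/36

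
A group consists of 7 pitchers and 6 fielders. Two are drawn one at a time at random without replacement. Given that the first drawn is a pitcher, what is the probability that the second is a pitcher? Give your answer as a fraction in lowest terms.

After removing one pitcher, 12 remain: 6 pitchers and 6 fielders.
So the probability the next is a pitcher is 6/12 = 1/2.

1/2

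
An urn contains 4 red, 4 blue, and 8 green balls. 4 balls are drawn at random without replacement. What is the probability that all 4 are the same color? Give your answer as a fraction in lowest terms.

There are C(16,4) = 1820 ways to draw 4 balls.
All same color: C(4,4) + C(4,4) + C(8,4) = 1 + 1 + 70 = 72.
Probability = 72/1820 = 18/455.

18/455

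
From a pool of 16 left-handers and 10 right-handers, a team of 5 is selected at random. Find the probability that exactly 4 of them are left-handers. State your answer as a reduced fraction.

70/253

There are C(26,5) = 65780 ways to choose 5 from 26.
Selections with exactly 4 left-handers: choose 4 of the 16 left-handers and 1 of the 10 right-handers, C(16,4)·C(10,1) = 1820·10 = 18200.
Probability = 18200/65780 = 70/253.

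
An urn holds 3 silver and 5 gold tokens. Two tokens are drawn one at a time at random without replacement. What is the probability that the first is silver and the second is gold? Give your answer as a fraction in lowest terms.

Multiply the conditional probabilities at each draw: 3/8 · 5/7 = 15/56.

15/56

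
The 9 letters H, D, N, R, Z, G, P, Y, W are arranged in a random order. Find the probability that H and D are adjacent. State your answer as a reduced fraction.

There are 9! = 362880 arrangements.
Treat H and D as a block: 8! arrangements of the blocks × 2 orders within the block = 2·40320 = 80640.
Probability = 80640/362880 = 2/9.

2/9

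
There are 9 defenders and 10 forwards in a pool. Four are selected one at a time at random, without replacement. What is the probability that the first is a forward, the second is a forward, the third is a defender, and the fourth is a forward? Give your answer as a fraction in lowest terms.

Multiply the conditional probabilities at each draw: 10/19 · 9/18 · 9/17 · 8/16 = 6480/93024 = 45/646.

45/646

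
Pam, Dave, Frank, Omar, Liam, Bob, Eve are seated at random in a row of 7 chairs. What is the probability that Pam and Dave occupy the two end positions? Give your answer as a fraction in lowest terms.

1/21

There are 7! = 5040 arrangements.
Place Pam and Dave at the ends in 2 ways, arrange the remaining 5 in 5! = 120 ways: 2·120 = 240.
Probability = 240/5040 = 1/21.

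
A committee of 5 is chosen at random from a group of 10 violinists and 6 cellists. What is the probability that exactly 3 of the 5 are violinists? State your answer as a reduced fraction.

75/182

There are C(16,5) = 4368 ways to choose 5 from 16.
Selections with exactly 3 violinists: choose 3 of the 10 violinists and 2 of the 6 cellists, C(10,3)·C(6,2) = 120·15 = 1800.
Probability = 1800/4368 = 75/182.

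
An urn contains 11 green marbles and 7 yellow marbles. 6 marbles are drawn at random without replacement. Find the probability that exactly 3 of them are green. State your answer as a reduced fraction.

275/884

There are C(18,6) = 18564 ways to choose 6 from 18.
Selections with exactly 3 green: choose 3 of the 11 green and 3 of the 7 yellow, C(11,3)·C(7,3) = 165·35 = 5775.
Probability = 5775/18564 = 275/884.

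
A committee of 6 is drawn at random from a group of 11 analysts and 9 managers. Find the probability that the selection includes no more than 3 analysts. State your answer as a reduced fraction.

371/646

Total selections: C(20,6) = 38760.
Count the complement (more than 3 analysts): C(11,4)·C(9,2) + C(11,5)·C(9,1) + C(11,6)·C(9,0) = 11880 + 4158 + 462 = 16500.
Probability = 1 − 16500/38760 = 22260/38760 = 371/646.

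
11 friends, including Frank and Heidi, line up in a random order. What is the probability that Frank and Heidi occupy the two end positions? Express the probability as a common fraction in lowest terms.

There are 11! = 39916800 arrangements.
Place Frank and Heidi at the ends in 2 ways, arrange the remaining 9 in 9! = 362880 ways: 2·362880 = 725760.
Probability = 725760/39916800 = 1/55.

1/55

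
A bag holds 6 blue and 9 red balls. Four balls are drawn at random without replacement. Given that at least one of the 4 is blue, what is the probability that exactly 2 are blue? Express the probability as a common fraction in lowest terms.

Work in counts. Selections with at least one blue: C(15,4) − C(9,4) = 1365 − 126 = 1239.
Of those, selections where exactly 2 are blue: C(6,2)·C(9,2) = 15·36 = 540.
Conditional probability = 540/1239 = 180/413.

180/413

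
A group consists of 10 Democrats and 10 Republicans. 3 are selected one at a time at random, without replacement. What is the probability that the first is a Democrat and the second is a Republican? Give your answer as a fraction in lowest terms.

Multiply the conditional probabilities at each draw: 10/20 · 10/19 = 100/380 = 5/19.

5/19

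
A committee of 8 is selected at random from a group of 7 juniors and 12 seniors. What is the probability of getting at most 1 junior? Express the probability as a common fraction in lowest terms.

Total selections: C(19,8) = 75582.
Favorable selections (at most 1 junior): C(7,0)·C(12,8) + C(7,1)·C(12,7) = 495 + 5544 = 6039.
Probability = 6039/75582 = 671/8398.

671/8398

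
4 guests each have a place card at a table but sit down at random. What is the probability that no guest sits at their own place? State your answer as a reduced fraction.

3/8

There are 4! = 24 seatings.
By inclusion-exclusion, seatings with no fixed points: C(4,0)·4! − C(4,1)·3! + C(4,2)·2! − C(4,3)·1! + C(4,4)·0! = 9.
Probability = 9/24 = 3/8.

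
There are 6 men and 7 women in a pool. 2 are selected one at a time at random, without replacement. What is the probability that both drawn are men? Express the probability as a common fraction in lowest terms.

5/26

Multiply the conditional probabilities at each draw: 6/13 · 5/12 = 30/156 = 5/26.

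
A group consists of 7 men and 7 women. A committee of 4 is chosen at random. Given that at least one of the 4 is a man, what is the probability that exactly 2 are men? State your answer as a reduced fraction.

21/46

Work in counts. Selections with at least one man: C(14,4) − C(7,4) = 1001 − 35 = 966.
Of those, selections where exactly 2 are men: C(7,2)·C(7,2) = 21·21 = 441.
Conditional probability = 441/966 = 21/46.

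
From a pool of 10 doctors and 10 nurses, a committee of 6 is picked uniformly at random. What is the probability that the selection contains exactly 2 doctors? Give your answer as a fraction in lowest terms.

There are C(20,6) = 38760 ways to choose 6 from 20.
Selections with exactly 2 doctors: choose 2 of the 10 doctors and 4 of the 10 nurses, C(10,2)·C(10,4) = 45·210 = 9450.
Probability = 9450/38760 = 315/1292.

315/1292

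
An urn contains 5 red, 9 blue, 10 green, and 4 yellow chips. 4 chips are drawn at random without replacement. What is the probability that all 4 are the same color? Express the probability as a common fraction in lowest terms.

38/2275

There are C(28,4) = 20475 ways to draw 4 chips.
All same color: C(5,4) + C(9,4) + C(10,4) + C(4,4) = 5 + 126 + 210 + 1 = 342.
Probability = 342/20475 = 38/2275.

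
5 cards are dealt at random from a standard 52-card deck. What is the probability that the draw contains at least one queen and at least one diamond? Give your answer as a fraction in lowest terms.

There are C(52,5) = 2598960 possible draws.
By inclusion-exclusion on the complements, draws missing all queens or all diamonds: C(48,5) + C(39,5) − C(36,5) = 1712304 + 575757 − 376992 = 1911069.
So draws with at least one of each: 2598960 − 1911069 = 687891, probability 687891/2598960 = 229297/866320.

229297/866320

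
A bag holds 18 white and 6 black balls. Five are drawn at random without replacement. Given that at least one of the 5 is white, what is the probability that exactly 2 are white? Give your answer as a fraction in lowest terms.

170/2361

Work in counts. Selections with at least one white: C(24,5) − C(6,5) = 42504 − 6 = 42498.
Of those, selections where exactly 2 are white: C(18,2)·C(6,3) = 153·20 = 3060.
Conditional probability = 3060/42498 = 170/2361.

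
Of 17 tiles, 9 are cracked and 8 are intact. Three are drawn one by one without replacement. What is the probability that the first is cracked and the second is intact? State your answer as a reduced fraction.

9/34

Multiply the conditional probabilities at each draw: 9/17 · 8/16 = 72/272 = 9/34.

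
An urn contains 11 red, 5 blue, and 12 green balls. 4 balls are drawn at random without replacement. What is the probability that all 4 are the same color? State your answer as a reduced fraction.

There are C(28,4) = 20475 ways to draw 4 balls.
All same color: C(11,4) + C(5,4) + C(12,4) = 330 + 5 + 495 = 830.
Probability = 830/20475 = 166/4095.

166/4095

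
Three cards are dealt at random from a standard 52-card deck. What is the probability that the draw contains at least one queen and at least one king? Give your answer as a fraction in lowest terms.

188/5525

There are C(52,3) = 22100 possible draws.
By inclusion-exclusion on the complements, draws missing all queens or all kings: C(48,3) + C(48,3) − C(44,3) = 17296 + 17296 − 13244 = 21348.
So draws with at least one of each: 22100 − 21348 = 752, probability 752/22100 = 188/5525.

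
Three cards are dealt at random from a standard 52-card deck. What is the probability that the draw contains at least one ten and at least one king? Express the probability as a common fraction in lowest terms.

There are C(52,3) = 22100 possible draws.
By inclusion-exclusion on the complements, draws missing all tens or all kings: C(48,3) + C(48,3) − C(44,3) = 17296 + 17296 − 13244 = 21348.
So draws with at least one of each: 22100 − 21348 = 752, probability 752/22100 = 188/5525.

188/5525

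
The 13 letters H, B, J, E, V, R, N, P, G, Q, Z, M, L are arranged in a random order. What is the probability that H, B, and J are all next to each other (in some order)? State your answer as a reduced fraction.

There are 13! = 6227020800 arrangements.
Treat the three as one block: 11! placements × 3! orders within the block = 39916800·6 = 239500800.
Probability = 239500800/6227020800 = 1/26.

1/26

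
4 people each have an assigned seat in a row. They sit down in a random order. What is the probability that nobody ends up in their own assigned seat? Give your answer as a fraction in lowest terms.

3/8

There are 4! = 24 seatings.
By inclusion-exclusion, seatings with no fixed points: C(4,0)·4! − C(4,1)·3! + C(4,2)·2! − C(4,3)·1! + C(4,4)·0! = 9.
Probability = 9/24 = 3/8.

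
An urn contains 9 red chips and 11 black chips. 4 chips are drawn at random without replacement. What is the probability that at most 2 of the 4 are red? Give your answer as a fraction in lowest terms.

There are C(20,4) = 4845 ways to choose the 4.
Count the complement (more than 2 red): C(9,3)·C(11,1) + C(9,4)·C(11,0) = 924 + 126 = 1050.
Probability = 1 − 1050/4845 = 3795/4845 = 253/323.

253/323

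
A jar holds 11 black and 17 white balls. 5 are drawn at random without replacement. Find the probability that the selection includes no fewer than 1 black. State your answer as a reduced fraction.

253/270

Total selections: C(28,5) = 98280.
Favorable selections (no fewer than 1 black): C(11,1)·C(17,4) + C(11,2)·C(17,3) + C(11,3)·C(17,2) + C(11,4)·C(17,1) + C(11,5)·C(17,0) = 26180 + 37400 + 22440 + 5610 + 462 = 92092.
Probability = 92092/98280 = 253/270.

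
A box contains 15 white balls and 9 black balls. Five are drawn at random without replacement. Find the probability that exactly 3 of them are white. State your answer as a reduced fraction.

Total number of selections: C(24,5) = 42504.
Selections with exactly 3 white: choose 3 of the 15 white and 2 of the 9 black, C(15,3)·C(9,2) = 455·36 = 16380.
Probability = 16380/42504 = 195/506.

195/506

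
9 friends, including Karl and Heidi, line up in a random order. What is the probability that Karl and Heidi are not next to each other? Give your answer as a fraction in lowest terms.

7/9

There are 9! = 362880 arrangements.
Arrangements with Karl and Heidi adjacent: 2·8! = 80640.
So not adjacent: 362880 − 80640 = 282240, probability 282240/362880 = 7/9.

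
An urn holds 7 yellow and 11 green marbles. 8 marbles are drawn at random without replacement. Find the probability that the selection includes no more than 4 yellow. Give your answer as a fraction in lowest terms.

Total selections: C(18,8) = 43758.
Count the complement (more than 4 yellow): C(7,5)·C(11,3) + C(7,6)·C(11,2) + C(7,7)·C(11,1) = 3465 + 385 + 11 = 3861.
Probability = 1 − 3861/43758 = 39897/43758 = 31/34.

31/34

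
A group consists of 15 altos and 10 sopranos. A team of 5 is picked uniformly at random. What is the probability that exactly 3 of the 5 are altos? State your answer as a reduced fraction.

There are C(25,5) = 53130 ways to choose 5 from 25.
Selections with exactly 3 altos: choose 3 of the 15 altos and 2 of the 10 sopranos, C(15,3)·C(10,2) = 455·45 = 20475.
Probability = 20475/53130 = 195/506.

195/506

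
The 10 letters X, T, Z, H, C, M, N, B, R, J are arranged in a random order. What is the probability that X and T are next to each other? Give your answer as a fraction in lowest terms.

There are 10! = 3628800 arrangements.
Treat X and T as a block: 9! arrangements of the blocks × 2 orders within the block = 2·362880 = 725760.
Probability = 725760/3628800 = 1/5.

1/5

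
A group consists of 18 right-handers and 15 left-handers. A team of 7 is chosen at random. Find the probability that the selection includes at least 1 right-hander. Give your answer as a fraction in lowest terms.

There are C(33,7) = 4272048 ways to choose the 7.
The complement is all 7 are left-handers: C(15,7) = 6435.
Probability = 1 − 6435/4272048 = 4265613/4272048 = 43087/43152.

43087/43152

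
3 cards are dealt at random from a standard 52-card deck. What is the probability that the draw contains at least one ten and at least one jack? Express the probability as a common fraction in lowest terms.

There are C(52,3) = 22100 possible draws.
By inclusion-exclusion on the complements, draws missing all tens or all jacks: C(48,3) + C(48,3) − C(44,3) = 17296 + 17296 − 13244 = 21348.
So draws with at least one of each: 22100 − 21348 = 752, probability 752/22100 = 188/5525.

188/5525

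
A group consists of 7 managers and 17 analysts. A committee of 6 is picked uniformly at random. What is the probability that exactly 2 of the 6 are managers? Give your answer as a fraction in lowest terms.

1785/4807

The sample space is all 6-subsets of the 24: C(24,6) = 134596.
Selections with exactly 2 managers: choose 2 of the 7 managers and 4 of the 17 analysts, C(7,2)·C(17,4) = 21·2380 = 49980.
Probability = 49980/134596 = 1785/4807.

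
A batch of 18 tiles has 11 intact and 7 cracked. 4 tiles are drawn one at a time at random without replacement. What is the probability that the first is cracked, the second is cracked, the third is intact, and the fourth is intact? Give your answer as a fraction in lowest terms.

Multiply the conditional probabilities at each draw: 7/18 · 6/17 · 11/16 · 10/15 = 4620/73440 = 77/1224.

77/1224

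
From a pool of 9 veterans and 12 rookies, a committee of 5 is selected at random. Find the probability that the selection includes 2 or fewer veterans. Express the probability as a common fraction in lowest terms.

There are C(21,5) = 20349 ways to choose the 5.
Favorable selections (2 or fewer veterans): C(9,0)·C(12,5) + C(9,1)·C(12,4) + C(9,2)·C(12,3) = 792 + 4455 + 7920 = 13167.
Probability = 13167/20349 = 11/17.

11/17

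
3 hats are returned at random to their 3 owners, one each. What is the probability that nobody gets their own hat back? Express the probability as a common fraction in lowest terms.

There are 3! = 6 assignments.
By inclusion-exclusion, assignments with no fixed points: C(3,0)·3! − C(3,1)·2! + C(3,2)·1! − C(3,3)·0! = 2.
Probability = 2/6 = 1/3.

1/3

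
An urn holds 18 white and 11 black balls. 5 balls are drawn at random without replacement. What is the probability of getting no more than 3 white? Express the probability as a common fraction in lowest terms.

8503/13195

There are C(29,5) = 118755 ways to choose the 5.
Count the complement (more than 3 white): C(18,4)·C(11,1) + C(18,5)·C(11,0) = 33660 + 8568 = 42228.
Probability = 1 − 42228/118755 = 76527/118755 = 8503/13195.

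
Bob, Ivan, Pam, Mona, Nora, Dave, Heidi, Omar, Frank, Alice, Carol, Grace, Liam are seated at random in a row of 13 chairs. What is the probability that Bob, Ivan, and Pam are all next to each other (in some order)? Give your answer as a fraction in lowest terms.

There are 13! = 6227020800 arrangements.
Treat the three as one block: 11! placements × 3! orders within the block = 39916800·6 = 239500800.
Probability = 239500800/6227020800 = 1/26.

1/26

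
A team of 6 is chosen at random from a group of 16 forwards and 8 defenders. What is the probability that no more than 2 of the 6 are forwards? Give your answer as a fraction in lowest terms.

333/4807

Total selections: C(24,6) = 134596.
Favorable selections (no more than 2 forwards): C(16,0)·C(8,6) + C(16,1)·C(8,5) + C(16,2)·C(8,4) = 28 + 896 + 8400 = 9324.
Probability = 9324/134596 = 333/4807.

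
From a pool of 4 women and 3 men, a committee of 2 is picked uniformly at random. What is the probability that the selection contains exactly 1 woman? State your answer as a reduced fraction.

4/7

The sample space is all 2-subsets of the 7: C(7,2) = 21.
Selections with exactly 1 woman: choose 1 of the 4 women and 1 of the 3 men, C(4,1)·C(3,1) = 4·3 = 12.
Probability = 12/21 = 4/7.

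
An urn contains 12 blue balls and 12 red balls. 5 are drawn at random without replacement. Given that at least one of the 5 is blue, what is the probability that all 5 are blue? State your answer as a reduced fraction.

Work in counts. Selections with at least one blue: C(24,5) − C(12,5) = 42504 − 792 = 41712.
Of those, selections where all 5 are blue: C(12,5) = 792.
Conditional probability = 792/41712 = 3/158.

3/158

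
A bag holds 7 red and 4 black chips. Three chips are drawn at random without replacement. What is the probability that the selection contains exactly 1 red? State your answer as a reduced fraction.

There are C(11,3) = 165 ways to choose 3 from 11.
Selections with exactly 1 red: choose 1 of the 7 red and 2 of the 4 black, C(7,1)·C(4,2) = 7·6 = 42.
Probability = 42/165 = 14/55.

14/55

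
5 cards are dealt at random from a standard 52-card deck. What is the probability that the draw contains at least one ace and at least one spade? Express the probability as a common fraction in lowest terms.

229297/866320

There are C(52,5) = 2598960 possible draws.
By inclusion-exclusion on the complements, draws missing all aces or all spades: C(48,5) + C(39,5) − C(36,5) = 1712304 + 575757 − 376992 = 1911069.
So draws with at least one of each: 2598960 − 1911069 = 687891, probability 687891/2598960 = 229297/866320.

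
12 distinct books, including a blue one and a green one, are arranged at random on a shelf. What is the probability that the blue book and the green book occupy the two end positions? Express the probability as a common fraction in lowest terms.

There are 12! = 479001600 arrangements.
Place the blue book and the green book at the ends in 2 ways, arrange the remaining 10 in 10! = 3628800 ways: 2·3628800 = 7257600.
Probability = 7257600/479001600 = 1/66.

1/66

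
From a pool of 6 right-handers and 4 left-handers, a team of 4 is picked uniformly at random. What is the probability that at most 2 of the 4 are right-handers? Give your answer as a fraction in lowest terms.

There are C(10,4) = 210 ways to choose the 4.
Count the complement (more than 2 right-handers): C(6,3)·C(4,1) + C(6,4)·C(4,0) = 80 + 15 = 95.
Probability = 1 − 95/210 = 115/210 = 23/42.

23/42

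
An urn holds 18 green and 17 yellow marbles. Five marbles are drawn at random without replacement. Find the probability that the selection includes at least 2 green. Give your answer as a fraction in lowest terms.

There are C(35,5) = 324632 ways to choose the 5.
Count the complement (fewer than 2 green): C(18,0)·C(17,5) + C(18,1)·C(17,4) = 6188 + 42840 = 49028.
Probability = 1 − 49028/324632 = 275604/324632 = 579/682.

579/682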